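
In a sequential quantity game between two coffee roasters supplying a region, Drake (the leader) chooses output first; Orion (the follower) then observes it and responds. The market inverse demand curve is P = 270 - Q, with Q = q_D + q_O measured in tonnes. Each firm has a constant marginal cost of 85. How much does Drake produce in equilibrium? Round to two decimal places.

92.50

Solve by backward induction. Given q_D, the follower Orion maximises π_O = (270 - q_D - q_O)q_O - 85q_O.
Follower FOC: 185 - q_D - 2q_O = 0, so q_O(q_D) = (185 - q_D)/2.
The leader anticipates this reaction. Substituting into P = 270 - Q gives P = 355/2 - (1/2)q_D, so π_D = (355/2 - (1/2)q_D)q_D - 85q_D.
The leader's first-order condition 185/2 - q_D = 0 yields q_D = 185/2.
Then q_O = (185 - 185/2)/2 = 185/4.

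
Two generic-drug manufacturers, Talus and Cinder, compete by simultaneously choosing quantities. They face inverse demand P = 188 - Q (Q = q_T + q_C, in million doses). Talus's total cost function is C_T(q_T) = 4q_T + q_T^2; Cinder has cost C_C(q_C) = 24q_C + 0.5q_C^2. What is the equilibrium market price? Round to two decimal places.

Talus's profit: π_T = (188 - Q)q_T - (4q_T + q_T²). Setting ∂π_T/∂q_T = 0: 184 - 4q_T - (q_C) = 0.
Cinder's profit: π_C = (188 - Q)q_C - (24q_C + (1/2)q_C²). Setting ∂π_C/∂q_C = 0: 164 - 3q_C - (q_T) = 0.
Best responses: q_T = (184 - q_C)/4, q_C = (164 - q_T)/3.
Substituting one into the other gives q_T = 388/11 and q_C = 472/11.
Total output Q = 860/11, so price P = 188 - 860/11 = 1208/11.

109.82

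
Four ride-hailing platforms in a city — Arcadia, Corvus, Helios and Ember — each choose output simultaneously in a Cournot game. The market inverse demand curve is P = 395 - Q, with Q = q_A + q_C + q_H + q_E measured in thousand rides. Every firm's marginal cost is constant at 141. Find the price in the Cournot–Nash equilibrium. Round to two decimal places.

191.80

A representative firm's profit is π_i = q_i(395 - Q) - 141q_i.
Setting ∂π_i/∂q_i = 0 with rivals' quantities fixed: 254 - 2q_i - Σ_{j≠i} q_j = 0.
By symmetry each firm produces the same amount; substituting Σ_{j≠i} q_j = 3q_i yields q_i = 254/5.
Total output Q = 1016/5, so price P = 395 - 1016/5 = 959/5.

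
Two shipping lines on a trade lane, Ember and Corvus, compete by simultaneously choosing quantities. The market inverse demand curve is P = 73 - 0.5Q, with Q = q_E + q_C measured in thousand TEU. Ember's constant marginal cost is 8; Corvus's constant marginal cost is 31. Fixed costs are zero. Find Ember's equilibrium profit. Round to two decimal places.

Ember's profit: π_E = (73 - 0.5Q)q_E - (8q_E). Setting ∂π_E/∂q_E = 0: 65 - q_E - (1/2)(q_C) = 0.
Corvus's profit: π_C = (73 - 0.5Q)q_C - (31q_C). Setting ∂π_C/∂q_C = 0: 42 - q_C - (1/2)(q_E) = 0.
So q_E = (65 - (1/2)q_C) and q_C = (42 - (1/2)q_E).
Solving the pair: q_E = 176/3, q_C = 38/3.
Price P = 73 - (1/2)·(214/3) = 112/3.
Ember's profit: (112/3 - 8)·(176/3) = 1720.8889.

1720.89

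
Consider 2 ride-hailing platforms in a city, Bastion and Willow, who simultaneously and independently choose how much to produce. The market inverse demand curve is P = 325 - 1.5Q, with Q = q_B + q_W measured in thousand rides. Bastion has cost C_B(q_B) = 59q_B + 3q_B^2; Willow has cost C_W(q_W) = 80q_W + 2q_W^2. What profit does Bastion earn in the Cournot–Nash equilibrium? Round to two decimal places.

2723.40

Bastion's profit: π_B = (325 - 1.5Q)q_B - (59q_B + 3q_B²). Setting ∂π_B/∂q_B = 0: 266 - 9q_B - (3/2)(q_W) = 0.
Willow's first-order condition: 245 - 7q_W - (3/2)(q_B) = 0.
Rearranging gives the reaction functions q_B = (266 - (3/2)q_W)/9 and q_W = (245 - (3/2)q_B)/7.
Solving the pair: q_B = 24.6008, q_W = 29.7284.
Price P = 325 - (3/2)·54.3292 = 243.5062.
Bastion's profit: 243.5062·24.6008 - 59·24.6008 - 3·24.6008² = 2723.4022.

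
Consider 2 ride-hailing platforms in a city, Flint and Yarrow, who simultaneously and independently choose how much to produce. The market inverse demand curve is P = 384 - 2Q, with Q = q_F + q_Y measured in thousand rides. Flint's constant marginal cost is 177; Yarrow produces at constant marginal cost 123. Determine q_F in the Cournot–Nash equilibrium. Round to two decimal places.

25.50

Flint's profit: π_F = (384 - 2Q)q_F - (177q_F). Setting ∂π_F/∂q_F = 0: 207 - 4q_F - 2(q_Y) = 0.
Yarrow's first-order condition: 261 - 4q_Y - 2(q_F) = 0.
Rearranging gives the reaction functions q_F = (207 - 2q_Y)/4 and q_Y = (261 - 2q_F)/4.
Solving the pair: q_F = 51/2, q_Y = 105/2.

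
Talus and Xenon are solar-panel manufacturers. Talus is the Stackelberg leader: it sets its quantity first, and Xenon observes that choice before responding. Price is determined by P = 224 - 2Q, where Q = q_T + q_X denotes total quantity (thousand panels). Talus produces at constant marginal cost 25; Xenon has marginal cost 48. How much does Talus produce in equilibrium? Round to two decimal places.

The follower Xenon best-responds to any q_T: π_X = (224 - 2Q)q_X - 48q_X.
Follower FOC: 176 - 2q_T - 4q_X = 0, so q_X(q_T) = (176 - 2q_T)/4.
The leader anticipates this reaction. Substituting into P = 224 - 2Q gives P = 136 - q_T, so π_T = (136 - q_T)q_T - 25q_T.
Leader FOC: 111 - 2q_T = 0, so q_T = 111/2.
Then q_X = (176 - 2·(111/2))/4 = 65/4.

55.50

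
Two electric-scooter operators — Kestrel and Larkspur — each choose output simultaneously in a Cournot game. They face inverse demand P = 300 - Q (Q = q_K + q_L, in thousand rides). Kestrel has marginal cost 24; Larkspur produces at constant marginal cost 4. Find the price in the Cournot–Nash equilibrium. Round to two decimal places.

109.33

Kestrel's profit: π_K = (300 - Q)q_K - (24q_K). Setting ∂π_K/∂q_K = 0: 276 - 2q_K - (q_L) = 0.
Larkspur's first-order condition: 296 - 2q_L - (q_K) = 0.
Rearranging gives the reaction functions q_K = (276 - q_L)/2 and q_L = (296 - q_K)/2.
Substituting one into the other gives q_K = 256/3 and q_L = 316/3.
Total output Q = 572/3, so price P = 300 - 572/3 = 328/3.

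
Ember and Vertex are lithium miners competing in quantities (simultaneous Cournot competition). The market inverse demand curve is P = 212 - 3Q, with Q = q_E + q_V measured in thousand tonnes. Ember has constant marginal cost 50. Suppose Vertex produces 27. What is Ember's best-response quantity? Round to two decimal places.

With the rival's output fixed at 27, Ember's profit is π_E = (212 - 3·27 - 3q_E)q_E - (50q_E) = (131 - 3q_E)q_E - (50q_E).
∂π_E/∂q_E = 81 - 6q_E = 0, so q_E = 27/2.

13.50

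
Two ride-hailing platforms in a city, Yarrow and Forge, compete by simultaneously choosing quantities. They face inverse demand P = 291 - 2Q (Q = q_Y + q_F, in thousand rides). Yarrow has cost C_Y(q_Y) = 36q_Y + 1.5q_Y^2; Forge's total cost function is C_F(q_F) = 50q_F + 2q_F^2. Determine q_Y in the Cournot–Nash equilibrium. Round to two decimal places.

Yarrow's profit: π_Y = (291 - 2Q)q_Y - (36q_Y + (3/2)q_Y²). Setting ∂π_Y/∂q_Y = 0: 255 - 7q_Y - 2(q_F) = 0.
Forge's profit: π_F = (291 - 2Q)q_F - (50q_F + 2q_F²). Setting ∂π_F/∂q_F = 0: 241 - 8q_F - 2(q_Y) = 0.
So q_Y = (255 - 2q_F)/7 and q_F = (241 - 2q_Y)/8.
Solving the pair: q_Y = 779/26, q_F = 1177/52.

29.96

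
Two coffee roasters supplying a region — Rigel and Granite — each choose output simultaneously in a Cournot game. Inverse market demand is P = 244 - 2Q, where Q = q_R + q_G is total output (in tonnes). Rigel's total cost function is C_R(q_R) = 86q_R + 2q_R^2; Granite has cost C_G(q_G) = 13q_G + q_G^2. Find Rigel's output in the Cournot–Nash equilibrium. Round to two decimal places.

11.05

Rigel's profit: π_R = (244 - 2Q)q_R - (86q_R + 2q_R²). Setting ∂π_R/∂q_R = 0: 158 - 8q_R - 2(q_G) = 0.
Granite's profit: π_G = (244 - 2Q)q_G - (13q_G + q_G²). Setting ∂π_G/∂q_G = 0: 231 - 6q_G - 2(q_R) = 0.
Rearranging gives the reaction functions q_R = (158 - 2q_G)/8 and q_G = (231 - 2q_R)/6.
Substituting one into the other gives q_R = 243/22 and q_G = 383/11.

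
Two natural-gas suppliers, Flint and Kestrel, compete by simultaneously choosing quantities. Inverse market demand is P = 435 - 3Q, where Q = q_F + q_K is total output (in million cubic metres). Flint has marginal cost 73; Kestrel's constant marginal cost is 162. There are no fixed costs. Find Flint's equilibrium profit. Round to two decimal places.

7533.37

Flint's profit: π_F = (435 - 3Q)q_F - (73q_F). Setting ∂π_F/∂q_F = 0: 362 - 6q_F - 3(q_K) = 0.
Kestrel's first-order condition: 273 - 6q_K - 3(q_F) = 0.
Rearranging gives the reaction functions q_F = (362 - 3q_K)/6 and q_K = (273 - 3q_F)/6.
Substituting one into the other gives q_F = 451/9 and q_K = 184/9.
Price P = 435 - 3·(635/9) = 670/3.
Flint's profit: (670/3 - 73)·(451/9) = 7533.3704.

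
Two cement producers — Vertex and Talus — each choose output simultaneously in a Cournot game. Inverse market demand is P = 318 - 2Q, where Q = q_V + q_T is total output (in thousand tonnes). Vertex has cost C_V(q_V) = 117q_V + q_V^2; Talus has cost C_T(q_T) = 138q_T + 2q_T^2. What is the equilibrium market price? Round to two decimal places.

Vertex's profit: π_V = (318 - 2Q)q_V - (117q_V + q_V²). Setting ∂π_V/∂q_V = 0: 201 - 6q_V - 2(q_T) = 0.
Talus's profit: π_T = (318 - 2Q)q_T - (138q_T + 2q_T²). Setting ∂π_T/∂q_T = 0: 180 - 8q_T - 2(q_V) = 0.
Rearranging gives the reaction functions q_V = (201 - 2q_T)/6 and q_T = (180 - 2q_V)/8.
Substituting one into the other gives q_V = 312/11 and q_T = 339/22.
Total output Q = 963/22, so price P = 318 - 2·(963/22) = 230.4545.

230.45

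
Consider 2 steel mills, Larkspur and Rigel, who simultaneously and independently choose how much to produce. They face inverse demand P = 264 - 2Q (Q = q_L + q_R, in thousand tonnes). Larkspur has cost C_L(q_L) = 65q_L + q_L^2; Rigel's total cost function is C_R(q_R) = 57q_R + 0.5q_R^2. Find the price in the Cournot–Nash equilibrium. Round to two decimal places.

Larkspur's profit: π_L = (264 - 2Q)q_L - (65q_L + q_L²). Setting ∂π_L/∂q_L = 0: 199 - 6q_L - 2(q_R) = 0.
Rigel's profit: π_R = (264 - 2Q)q_R - (57q_R + (1/2)q_R²). Setting ∂π_R/∂q_R = 0: 207 - 5q_R - 2(q_L) = 0.
Rearranging gives the reaction functions q_L = (199 - 2q_R)/6 and q_R = (207 - 2q_L)/5.
Solving the pair: q_L = 581/26, q_R = 422/13.
Total output Q = 1425/26, so price P = 264 - 2·(1425/26) = 154.3846.

154.38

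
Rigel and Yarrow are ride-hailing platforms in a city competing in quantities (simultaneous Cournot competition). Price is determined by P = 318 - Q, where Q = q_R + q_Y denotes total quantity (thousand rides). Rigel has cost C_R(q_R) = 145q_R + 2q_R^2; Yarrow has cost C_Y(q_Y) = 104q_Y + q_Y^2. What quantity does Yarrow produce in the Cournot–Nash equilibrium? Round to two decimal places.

48.30

Rigel's profit: π_R = (318 - Q)q_R - (145q_R + 2q_R²). Setting ∂π_R/∂q_R = 0: 173 - 6q_R - (q_Y) = 0.
Yarrow's first-order condition: 214 - 4q_Y - (q_R) = 0.
So q_R = (173 - q_Y)/6 and q_Y = (214 - q_R)/4.
Substituting one into the other gives q_R = 478/23 and q_Y = 1111/23.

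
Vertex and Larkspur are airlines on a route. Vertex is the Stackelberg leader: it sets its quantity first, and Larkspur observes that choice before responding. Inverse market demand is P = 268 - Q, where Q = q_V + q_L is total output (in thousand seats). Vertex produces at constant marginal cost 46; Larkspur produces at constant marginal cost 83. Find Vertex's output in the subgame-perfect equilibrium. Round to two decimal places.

The follower Larkspur best-responds to any q_V: π_L = (268 - Q)q_L - 83q_L.
Follower FOC: 185 - q_V - 2q_L = 0, so q_L(q_V) = (185 - q_V)/2.
The leader anticipates this reaction. Substituting into P = 268 - Q gives P = 351/2 - (1/2)q_V, so π_V = (351/2 - (1/2)q_V)q_V - 46q_V.
The leader's first-order condition 259/2 - q_V = 0 yields q_V = 259/2.
Then q_L = (185 - 259/2)/2 = 111/4.

129.50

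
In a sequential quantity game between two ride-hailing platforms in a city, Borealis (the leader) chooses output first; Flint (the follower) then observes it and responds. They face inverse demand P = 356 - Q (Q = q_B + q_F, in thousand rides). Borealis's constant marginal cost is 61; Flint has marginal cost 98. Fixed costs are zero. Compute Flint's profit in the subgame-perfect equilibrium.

Solve by backward induction. Given q_B, the follower Flint maximises π_F = (356 - q_B - q_F)q_F - 98q_F.
Follower FOC: 258 - q_B - 2q_F = 0, so q_F(q_B) = (258 - q_B)/2.
The leader anticipates this reaction. Substituting into P = 356 - Q gives P = 227 - (1/2)q_B, so π_B = (227 - (1/2)q_B)q_B - 61q_B.
Leader FOC: 166 - q_B = 0, so q_B = 166.
Then q_F = (258 - 166)/2 = 46.
Price P = 356 - 212 = 144.
Flint's profit: (144 - 98)·46 = 2116.

2116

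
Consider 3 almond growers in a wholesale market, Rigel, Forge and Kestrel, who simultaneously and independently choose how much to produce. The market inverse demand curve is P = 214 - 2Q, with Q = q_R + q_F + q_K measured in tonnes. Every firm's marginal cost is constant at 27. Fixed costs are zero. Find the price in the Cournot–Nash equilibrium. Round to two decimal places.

Each firm earns π_i = (214 - 2Q)q_i - 27q_i.
First-order condition (treating rivals' output as given): 187 - 4q_i - 2·Σ_{j≠i} q_j = 0.
With identical firms every q_j equals q_i, so Σ_{j≠i} q_j = 2q_i and 187 = 8q_i, giving q_i = 187/8.
Total output Q = 561/8, so price P = 214 - 2·(561/8) = 295/4.

73.75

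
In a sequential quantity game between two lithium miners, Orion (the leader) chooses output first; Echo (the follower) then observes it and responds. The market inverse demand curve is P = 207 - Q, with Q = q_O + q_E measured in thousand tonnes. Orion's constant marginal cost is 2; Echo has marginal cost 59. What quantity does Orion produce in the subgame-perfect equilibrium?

131

Solve by backward induction. Given q_O, the follower Echo maximises π_E = (207 - q_O - q_E)q_E - 59q_E.
∂π_E/∂q_E = 148 - q_O - 2q_E = 0 gives the reaction function q_E = (148 - q_O)/2.
The leader anticipates this reaction. Substituting into P = 207 - Q gives P = 133 - (1/2)q_O, so π_O = (133 - (1/2)q_O)q_O - 2q_O.
Leader FOC: 131 - q_O = 0, so q_O = 131.
Then q_E = (148 - 131)/2 = 17/2.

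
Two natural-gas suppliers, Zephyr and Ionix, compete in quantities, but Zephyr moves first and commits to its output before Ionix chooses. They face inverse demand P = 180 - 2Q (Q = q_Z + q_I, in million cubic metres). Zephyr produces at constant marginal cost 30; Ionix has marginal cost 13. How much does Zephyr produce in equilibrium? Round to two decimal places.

33.25

The follower Ionix best-responds to any q_Z: π_I = (180 - 2Q)q_I - 13q_I.
∂π_I/∂q_I = 167 - 2q_Z - 4q_I = 0 gives the reaction function q_I = (167 - 2q_Z)/4.
Zephyr substitutes q_I(q_Z) into its own profit: π_Z = q_Z(180 - 2q_Z - (167 - 2q_Z)/2) - 30q_Z = (193/2 - q_Z)q_Z - 30q_Z.
Leader FOC: 133/2 - 2q_Z = 0, so q_Z = 133/4.
Then q_I = (167 - 2·(133/4))/4 = 201/8.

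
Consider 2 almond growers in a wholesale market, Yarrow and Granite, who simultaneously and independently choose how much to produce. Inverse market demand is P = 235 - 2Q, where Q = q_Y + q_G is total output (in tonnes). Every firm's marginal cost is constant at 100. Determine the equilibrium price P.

A representative firm's profit is π_i = q_i(235 - 2Q) - 100q_i.
First-order condition (treating rivals' output as given): 135 - 4q_i - 2q_j = 0.
With identical firms every q_j equals q_i, so q_j = q_i and 135 = 6q_i, giving q_i = 45/2.
Total output Q = 45, so price P = 235 - 2·45 = 145.

145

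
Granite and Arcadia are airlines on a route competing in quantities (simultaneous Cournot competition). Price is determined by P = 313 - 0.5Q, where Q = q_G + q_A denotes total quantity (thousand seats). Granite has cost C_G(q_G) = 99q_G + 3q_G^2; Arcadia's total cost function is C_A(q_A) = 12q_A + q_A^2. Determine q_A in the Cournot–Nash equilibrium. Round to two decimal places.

96.39

Granite's profit: π_G = (313 - 0.5Q)q_G - (99q_G + 3q_G²). Setting ∂π_G/∂q_G = 0: 214 - 7q_G - (1/2)(q_A) = 0.
Arcadia's first-order condition: 301 - 3q_A - (1/2)(q_G) = 0.
So q_G = (214 - (1/2)q_A)/7 and q_A = (301 - (1/2)q_G)/3.
Substituting one into the other gives q_G = 1966/83 and q_A = 96.3855.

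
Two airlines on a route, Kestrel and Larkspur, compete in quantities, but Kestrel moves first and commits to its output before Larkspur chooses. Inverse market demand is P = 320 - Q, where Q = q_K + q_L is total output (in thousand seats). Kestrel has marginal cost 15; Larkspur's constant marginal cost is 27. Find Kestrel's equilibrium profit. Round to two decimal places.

12561.13

The follower Larkspur best-responds to any q_K: π_L = (320 - Q)q_L - 27q_L.
Setting the follower's marginal profit to zero, 293 - q_K - 2q_L = 0, i.e. q_L = (293 - q_K)/2.
The leader anticipates this reaction. Substituting into P = 320 - Q gives P = 347/2 - (1/2)q_K, so π_K = (347/2 - (1/2)q_K)q_K - 15q_K.
The leader's first-order condition 317/2 - q_K = 0 yields q_K = 317/2.
Then q_L = (293 - 317/2)/2 = 269/4.
Price P = 320 - 903/4 = 377/4.
Kestrel's profit: (377/4 - 15)·(317/2) = 12561.1250.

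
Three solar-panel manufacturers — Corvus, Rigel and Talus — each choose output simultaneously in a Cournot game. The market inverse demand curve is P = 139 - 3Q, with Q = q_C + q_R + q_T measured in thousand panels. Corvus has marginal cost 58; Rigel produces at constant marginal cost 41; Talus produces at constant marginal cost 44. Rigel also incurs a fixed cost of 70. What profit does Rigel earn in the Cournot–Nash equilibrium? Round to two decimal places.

Corvus's profit: π_C = (139 - 3Q)q_C - (58q_C). Setting ∂π_C/∂q_C = 0: 81 - 6q_C - 3(q_R + q_T) = 0.
Rigel's profit: π_R = (139 - 3Q)q_R - (41q_R). Setting ∂π_R/∂q_R = 0: 98 - 6q_R - 3(q_C + q_T) = 0.
Talus's profit: π_T = (139 - 3Q)q_T - (44q_T). Setting ∂π_T/∂q_T = 0: 95 - 6q_T - 3(q_C + q_R) = 0.
Summing all 3 equations gives 274 − 12Q = 0, hence Q = 137/6.
Back-substituting: q_C = (81 − 137/2)/3 = 25/6, q_R = (98 − 137/2)/3 = 59/6, q_T = (95 − 137/2)/3 = 53/6.
Price P = 139 - 3·(137/6) = 141/2.
Rigel's profit: (141/2 - 41)·(59/6) - 70 = 220.0833.

220.08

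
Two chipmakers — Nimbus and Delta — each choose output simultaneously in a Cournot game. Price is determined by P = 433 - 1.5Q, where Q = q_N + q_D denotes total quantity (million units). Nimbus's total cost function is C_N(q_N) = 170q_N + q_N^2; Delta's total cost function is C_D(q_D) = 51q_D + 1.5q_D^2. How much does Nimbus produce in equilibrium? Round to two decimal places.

Nimbus's profit: π_N = (433 - 1.5Q)q_N - (170q_N + q_N²). Setting ∂π_N/∂q_N = 0: 263 - 5q_N - (3/2)(q_D) = 0.
Delta's profit: π_D = (433 - 1.5Q)q_D - (51q_D + (3/2)q_D²). Setting ∂π_D/∂q_D = 0: 382 - 6q_D - (3/2)(q_N) = 0.
So q_N = (263 - (3/2)q_D)/5 and q_D = (382 - (3/2)q_N)/6.
Substituting one into the other gives q_N = 1340/37 and q_D = 54.6126.

36.22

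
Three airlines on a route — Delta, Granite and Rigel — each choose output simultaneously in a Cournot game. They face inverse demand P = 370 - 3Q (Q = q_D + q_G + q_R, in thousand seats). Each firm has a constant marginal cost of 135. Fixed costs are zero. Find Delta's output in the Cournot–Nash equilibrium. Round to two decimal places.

19.58

A representative firm's profit is π_i = q_i(370 - 3Q) - 135q_i.
Setting ∂π_i/∂q_i = 0 with rivals' quantities fixed: 235 - 6q_i - 3·Σ_{j≠i} q_j = 0.
With identical firms every q_j equals q_i, so Σ_{j≠i} q_j = 2q_i and 235 = 12q_i, giving q_i = 235/12.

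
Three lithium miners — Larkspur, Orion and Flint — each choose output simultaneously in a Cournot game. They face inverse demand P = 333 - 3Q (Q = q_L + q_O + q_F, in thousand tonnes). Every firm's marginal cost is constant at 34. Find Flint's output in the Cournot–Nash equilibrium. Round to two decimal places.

24.92

Each firm earns π_i = (333 - 3Q)q_i - 34q_i.
Setting ∂π_i/∂q_i = 0 with rivals' quantities fixed: 299 - 6q_i - 3·Σ_{j≠i} q_j = 0.
By symmetry each firm produces the same amount; substituting Σ_{j≠i} q_j = 2q_i yields q_i = 299/12.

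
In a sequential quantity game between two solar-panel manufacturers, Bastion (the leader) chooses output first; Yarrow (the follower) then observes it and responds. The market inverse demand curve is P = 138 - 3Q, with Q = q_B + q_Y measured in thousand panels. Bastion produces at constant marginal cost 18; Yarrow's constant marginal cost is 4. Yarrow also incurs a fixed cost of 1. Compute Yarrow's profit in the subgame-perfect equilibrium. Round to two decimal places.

545.75

The follower Yarrow best-responds to any q_B: π_Y = (138 - 3Q)q_Y - 4q_Y.
Follower FOC: 134 - 3q_B - 6q_Y = 0, so q_Y(q_B) = (134 - 3q_B)/6.
Bastion substitutes q_Y(q_B) into its own profit: π_B = q_B(138 - 3q_B - (134 - 3q_B)/2) - 18q_B = (71 - (3/2)q_B)q_B - 18q_B.
Maximising: ∂π_B/∂q_B = 53 - 3q_B = 0, giving q_B = 53/3.
Then q_Y = (134 - 3·(53/3))/6 = 27/2.
Price P = 138 - 3·(187/6) = 89/2.
Yarrow's profit: (89/2 - 4)·(27/2) - 1 = 545.7500.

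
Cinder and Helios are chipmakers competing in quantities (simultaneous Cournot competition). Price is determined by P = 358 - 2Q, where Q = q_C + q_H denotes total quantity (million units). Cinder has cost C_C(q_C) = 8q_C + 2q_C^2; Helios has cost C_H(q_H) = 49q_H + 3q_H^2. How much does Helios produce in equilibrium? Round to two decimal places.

Cinder's profit: π_C = (358 - 2Q)q_C - (8q_C + 2q_C²). Setting ∂π_C/∂q_C = 0: 350 - 8q_C - 2(q_H) = 0.
Helios's first-order condition: 309 - 10q_H - 2(q_C) = 0.
Best responses: q_C = (350 - 2q_H)/8, q_H = (309 - 2q_C)/10.
Solving the pair: q_C = 1441/38, q_H = 443/19.

23.32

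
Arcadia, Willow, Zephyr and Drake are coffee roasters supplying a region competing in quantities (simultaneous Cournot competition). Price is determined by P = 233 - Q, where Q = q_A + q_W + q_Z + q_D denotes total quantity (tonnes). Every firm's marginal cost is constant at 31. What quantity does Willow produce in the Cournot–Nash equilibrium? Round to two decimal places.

40.40

A representative firm's profit is π_i = q_i(233 - Q) - 31q_i.
First-order condition (treating rivals' output as given): 202 - 2q_i - Σ_{j≠i} q_j = 0.
With identical firms every q_j equals q_i, so Σ_{j≠i} q_j = 3q_i and 202 = 5q_i, giving q_i = 202/5.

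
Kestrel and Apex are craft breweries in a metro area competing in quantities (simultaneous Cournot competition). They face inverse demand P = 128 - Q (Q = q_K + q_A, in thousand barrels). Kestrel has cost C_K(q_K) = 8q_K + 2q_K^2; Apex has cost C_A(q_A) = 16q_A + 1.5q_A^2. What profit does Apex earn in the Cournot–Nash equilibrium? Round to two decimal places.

Kestrel's profit: π_K = (128 - Q)q_K - (8q_K + 2q_K²). Setting ∂π_K/∂q_K = 0: 120 - 6q_K - (q_A) = 0.
Apex's profit: π_A = (128 - Q)q_A - (16q_A + (3/2)q_A²). Setting ∂π_A/∂q_A = 0: 112 - 5q_A - (q_K) = 0.
Best responses: q_K = (120 - q_A)/6, q_A = (112 - q_K)/5.
Substituting one into the other gives q_K = 488/29 and q_A = 552/29.
Price P = 128 - 1040/29 = 92.1379.
Apex's profit: 92.1379·(552/29) - 16·(552/29) - (3/2)(552/29)² = 905.7788.

905.78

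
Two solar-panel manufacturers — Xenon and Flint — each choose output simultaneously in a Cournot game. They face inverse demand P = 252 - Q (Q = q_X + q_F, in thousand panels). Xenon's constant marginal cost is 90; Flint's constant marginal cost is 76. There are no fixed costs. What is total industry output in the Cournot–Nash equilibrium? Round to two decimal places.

Xenon's profit: π_X = (252 - Q)q_X - (90q_X). Setting ∂π_X/∂q_X = 0: 162 - 2q_X - (q_F) = 0.
Flint's first-order condition: 176 - 2q_F - (q_X) = 0.
Rearranging gives the reaction functions q_X = (162 - q_F)/2 and q_F = (176 - q_X)/2.
Solving the pair: q_X = 148/3, q_F = 190/3.
Total output Q = 148/3 + 190/3 = 338/3.

112.67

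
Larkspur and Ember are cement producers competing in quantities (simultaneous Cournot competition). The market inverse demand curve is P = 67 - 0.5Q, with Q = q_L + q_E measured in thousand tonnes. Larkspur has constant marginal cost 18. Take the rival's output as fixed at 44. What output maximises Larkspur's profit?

27

With the rival's output fixed at 44, Larkspur's profit is π_L = (67 - (1/2)·44 - (1/2)q_L)q_L - (18q_L) = (45 - (1/2)q_L)q_L - (18q_L).
∂π_L/∂q_L = 27 - q_L = 0, so q_L = 27.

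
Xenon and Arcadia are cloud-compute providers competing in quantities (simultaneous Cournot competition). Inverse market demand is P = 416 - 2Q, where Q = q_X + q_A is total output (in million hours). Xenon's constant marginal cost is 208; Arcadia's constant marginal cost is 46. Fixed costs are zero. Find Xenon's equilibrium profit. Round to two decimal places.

117.56

Xenon's profit: π_X = (416 - 2Q)q_X - (208q_X). Setting ∂π_X/∂q_X = 0: 208 - 4q_X - 2(q_A) = 0.
Arcadia's profit: π_A = (416 - 2Q)q_A - (46q_A). Setting ∂π_A/∂q_A = 0: 370 - 4q_A - 2(q_X) = 0.
Best responses: q_X = (208 - 2q_A)/4, q_A = (370 - 2q_X)/4.
Substituting one into the other gives q_X = 23/3 and q_A = 266/3.
Price P = 416 - 2·(289/3) = 670/3.
Xenon's profit: (670/3 - 208)·(23/3) = 1058/9.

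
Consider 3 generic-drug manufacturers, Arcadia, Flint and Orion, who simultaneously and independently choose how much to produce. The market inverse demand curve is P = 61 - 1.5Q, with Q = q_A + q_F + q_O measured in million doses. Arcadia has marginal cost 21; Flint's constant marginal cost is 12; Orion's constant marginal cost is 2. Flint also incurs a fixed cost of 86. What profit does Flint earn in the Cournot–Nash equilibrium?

10

Arcadia's profit: π_A = (61 - 1.5Q)q_A - (21q_A). Setting ∂π_A/∂q_A = 0: 40 - 3q_A - (3/2)(q_F + q_O) = 0.
Flint's first-order condition: 49 - 3q_F - (3/2)(q_A + q_O) = 0.
Orion's first-order condition: 59 - 3q_O - (3/2)(q_A + q_F) = 0.
Adding the 3 conditions: 148 − 3Q − 3Q = 0, i.e. Q = 74/3.
Back-substituting: q_A = (40 − 37)/(3/2) = 2, q_F = (49 − 37)/(3/2) = 8, q_O = (59 − 37)/(3/2) = 44/3.
Price P = 61 - (3/2)·(74/3) = 24.
Flint's profit: (24 - 12)·8 - 86 = 10.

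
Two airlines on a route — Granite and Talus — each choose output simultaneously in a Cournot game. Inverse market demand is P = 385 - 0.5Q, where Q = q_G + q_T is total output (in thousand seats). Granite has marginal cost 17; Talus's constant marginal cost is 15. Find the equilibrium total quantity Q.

Granite's profit: π_G = (385 - 0.5Q)q_G - (17q_G). Setting ∂π_G/∂q_G = 0: 368 - q_G - (1/2)(q_T) = 0.
Talus's profit: π_T = (385 - 0.5Q)q_T - (15q_T). Setting ∂π_T/∂q_T = 0: 370 - q_T - (1/2)(q_G) = 0.
Rearranging gives the reaction functions q_G = (368 - (1/2)q_T) and q_T = (370 - (1/2)q_G).
Solving the pair: q_G = 244, q_T = 248.
Total output Q = 244 + 248 = 492.

492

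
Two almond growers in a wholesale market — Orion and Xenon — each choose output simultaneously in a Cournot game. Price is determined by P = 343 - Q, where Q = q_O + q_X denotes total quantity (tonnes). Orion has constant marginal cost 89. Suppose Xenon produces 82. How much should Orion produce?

86

With the rival's output fixed at 82, Orion's profit is π_O = (343 - 82 - q_O)q_O - (89q_O) = (261 - q_O)q_O - (89q_O).
∂π_O/∂q_O = 172 - 2q_O = 0, so q_O = 86.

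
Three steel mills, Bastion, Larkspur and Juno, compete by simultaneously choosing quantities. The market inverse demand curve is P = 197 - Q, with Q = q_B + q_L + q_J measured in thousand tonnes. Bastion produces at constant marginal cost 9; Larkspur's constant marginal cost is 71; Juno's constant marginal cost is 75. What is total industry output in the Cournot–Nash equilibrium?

Bastion's profit: π_B = (197 - Q)q_B - (9q_B). Setting ∂π_B/∂q_B = 0: 188 - 2q_B - (q_L + q_J) = 0.
Larkspur's first-order condition: 126 - 2q_L - (q_B + q_J) = 0.
Juno's profit: π_J = (197 - Q)q_J - (75q_J). Setting ∂π_J/∂q_J = 0: 122 - 2q_J - (q_B + q_L) = 0.
Summing all 3 equations gives 436 − 4Q = 0, hence Q = 109.
Back-substituting: q_B = (188 − 109) = 79, q_L = (126 − 109) = 17, q_J = (122 − 109) = 13.
Total output Q = 79 + 17 + 13 = 109.

109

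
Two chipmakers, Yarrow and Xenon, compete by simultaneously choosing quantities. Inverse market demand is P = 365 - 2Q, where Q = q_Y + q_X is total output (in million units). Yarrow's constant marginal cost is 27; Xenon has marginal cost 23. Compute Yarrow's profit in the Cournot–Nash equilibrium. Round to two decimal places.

Yarrow's profit: π_Y = (365 - 2Q)q_Y - (27q_Y). Setting ∂π_Y/∂q_Y = 0: 338 - 4q_Y - 2(q_X) = 0.
Xenon's profit: π_X = (365 - 2Q)q_X - (23q_X). Setting ∂π_X/∂q_X = 0: 342 - 4q_X - 2(q_Y) = 0.
So q_Y = (338 - 2q_X)/4 and q_X = (342 - 2q_Y)/4.
Substituting one into the other gives q_Y = 167/3 and q_X = 173/3.
Price P = 365 - 2·(340/3) = 415/3.
Yarrow's profit: (415/3 - 27)·(167/3) = 6197.5556.

6197.56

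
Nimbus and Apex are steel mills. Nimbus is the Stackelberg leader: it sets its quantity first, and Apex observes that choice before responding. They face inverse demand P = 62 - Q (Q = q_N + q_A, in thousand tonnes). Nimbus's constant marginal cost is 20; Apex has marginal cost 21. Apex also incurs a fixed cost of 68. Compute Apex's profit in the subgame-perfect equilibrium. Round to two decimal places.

Solve by backward induction. Given q_N, the follower Apex maximises π_A = (62 - q_N - q_A)q_A - 21q_A.
Follower FOC: 41 - q_N - 2q_A = 0, so q_A(q_N) = (41 - q_N)/2.
The leader anticipates this reaction. Substituting into P = 62 - Q gives P = 83/2 - (1/2)q_N, so π_N = (83/2 - (1/2)q_N)q_N - 20q_N.
Leader FOC: 43/2 - q_N = 0, so q_N = 43/2.
Then q_A = (41 - 43/2)/2 = 39/4.
Price P = 62 - 125/4 = 123/4.
Apex's profit: (123/4 - 21)·(39/4) - 68 = 433/16.

27.06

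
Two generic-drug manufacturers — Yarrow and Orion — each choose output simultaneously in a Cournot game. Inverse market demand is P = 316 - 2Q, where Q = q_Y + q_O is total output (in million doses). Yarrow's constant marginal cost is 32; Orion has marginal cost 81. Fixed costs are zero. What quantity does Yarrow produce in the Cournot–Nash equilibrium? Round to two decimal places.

55.50

Yarrow's profit: π_Y = (316 - 2Q)q_Y - (32q_Y). Setting ∂π_Y/∂q_Y = 0: 284 - 4q_Y - 2(q_O) = 0.
Orion's profit: π_O = (316 - 2Q)q_O - (81q_O). Setting ∂π_O/∂q_O = 0: 235 - 4q_O - 2(q_Y) = 0.
So q_Y = (284 - 2q_O)/4 and q_O = (235 - 2q_Y)/4.
Substituting one into the other gives q_Y = 111/2 and q_O = 31.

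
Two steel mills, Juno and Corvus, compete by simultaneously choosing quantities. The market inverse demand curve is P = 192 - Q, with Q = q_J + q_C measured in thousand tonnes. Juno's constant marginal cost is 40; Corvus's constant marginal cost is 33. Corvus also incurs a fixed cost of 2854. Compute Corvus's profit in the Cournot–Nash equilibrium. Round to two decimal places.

207.78

Juno's profit: π_J = (192 - Q)q_J - (40q_J). Setting ∂π_J/∂q_J = 0: 152 - 2q_J - (q_C) = 0.
Corvus's first-order condition: 159 - 2q_C - (q_J) = 0.
Rearranging gives the reaction functions q_J = (152 - q_C)/2 and q_C = (159 - q_J)/2.
Solving the pair: q_J = 145/3, q_C = 166/3.
Price P = 192 - 311/3 = 265/3.
Corvus's profit: (265/3 - 33)·(166/3) - 2854 = 1870/9.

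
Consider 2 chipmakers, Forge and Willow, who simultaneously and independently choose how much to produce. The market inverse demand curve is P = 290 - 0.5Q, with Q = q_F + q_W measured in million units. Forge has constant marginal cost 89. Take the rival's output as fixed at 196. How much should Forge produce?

With the rival's output fixed at 196, Forge's profit is π_F = (290 - (1/2)·196 - (1/2)q_F)q_F - (89q_F) = (192 - (1/2)q_F)q_F - (89q_F).
∂π_F/∂q_F = 103 - q_F = 0, so q_F = 103.

103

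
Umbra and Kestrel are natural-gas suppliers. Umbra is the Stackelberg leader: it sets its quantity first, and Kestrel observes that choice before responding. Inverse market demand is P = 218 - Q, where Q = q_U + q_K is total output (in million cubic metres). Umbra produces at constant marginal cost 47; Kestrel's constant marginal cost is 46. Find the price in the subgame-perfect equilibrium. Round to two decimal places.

89.50

The follower Kestrel best-responds to any q_U: π_K = (218 - Q)q_K - 46q_K.
Follower FOC: 172 - q_U - 2q_K = 0, so q_K(q_U) = (172 - q_U)/2.
The leader anticipates this reaction. Substituting into P = 218 - Q gives P = 132 - (1/2)q_U, so π_U = (132 - (1/2)q_U)q_U - 47q_U.
Maximising: ∂π_U/∂q_U = 85 - q_U = 0, giving q_U = 85.
Then q_K = (172 - 85)/2 = 87/2.
Total output Q = 257/2, so price P = 218 - 257/2 = 179/2.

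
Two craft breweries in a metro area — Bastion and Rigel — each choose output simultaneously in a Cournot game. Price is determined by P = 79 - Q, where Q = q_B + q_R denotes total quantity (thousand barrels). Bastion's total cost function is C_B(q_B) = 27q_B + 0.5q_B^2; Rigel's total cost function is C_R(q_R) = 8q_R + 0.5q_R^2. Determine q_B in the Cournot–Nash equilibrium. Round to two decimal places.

Bastion's profit: π_B = (79 - Q)q_B - (27q_B + (1/2)q_B²). Setting ∂π_B/∂q_B = 0: 52 - 3q_B - (q_R) = 0.
Rigel's profit: π_R = (79 - Q)q_R - (8q_R + (1/2)q_R²). Setting ∂π_R/∂q_R = 0: 71 - 3q_R - (q_B) = 0.
So q_B = (52 - q_R)/3 and q_R = (71 - q_B)/3.
Solving the pair: q_B = 85/8, q_R = 161/8.

10.63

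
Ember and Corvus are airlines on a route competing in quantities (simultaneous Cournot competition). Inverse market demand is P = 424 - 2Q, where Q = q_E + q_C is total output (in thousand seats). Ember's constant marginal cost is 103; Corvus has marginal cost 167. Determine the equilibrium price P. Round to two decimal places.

231.33

Ember's profit: π_E = (424 - 2Q)q_E - (103q_E). Setting ∂π_E/∂q_E = 0: 321 - 4q_E - 2(q_C) = 0.
Corvus's first-order condition: 257 - 4q_C - 2(q_E) = 0.
Rearranging gives the reaction functions q_E = (321 - 2q_C)/4 and q_C = (257 - 2q_E)/4.
Substituting one into the other gives q_E = 385/6 and q_C = 193/6.
Total output Q = 289/3, so price P = 424 - 2·(289/3) = 694/3.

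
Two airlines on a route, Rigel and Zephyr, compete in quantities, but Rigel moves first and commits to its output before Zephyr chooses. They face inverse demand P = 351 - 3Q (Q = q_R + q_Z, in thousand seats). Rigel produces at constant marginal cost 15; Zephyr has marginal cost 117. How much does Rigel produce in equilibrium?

73

Solve by backward induction. Given q_R, the follower Zephyr maximises π_Z = (351 - 3q_R - 3q_Z)q_Z - 117q_Z.
Follower FOC: 234 - 3q_R - 6q_Z = 0, so q_Z(q_R) = (234 - 3q_R)/6.
Rigel substitutes q_Z(q_R) into its own profit: π_R = q_R(351 - 3q_R - (234 - 3q_R)/2) - 15q_R = (234 - (3/2)q_R)q_R - 15q_R.
Leader FOC: 219 - 3q_R = 0, so q_R = 73.
Then q_Z = (234 - 3·73)/6 = 5/2.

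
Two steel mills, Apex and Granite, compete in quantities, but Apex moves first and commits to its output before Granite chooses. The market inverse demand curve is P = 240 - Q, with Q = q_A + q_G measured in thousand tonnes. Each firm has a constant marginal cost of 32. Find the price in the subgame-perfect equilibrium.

The follower Granite best-responds to any q_A: π_G = (240 - Q)q_G - 32q_G.
∂π_G/∂q_G = 208 - q_A - 2q_G = 0 gives the reaction function q_G = (208 - q_A)/2.
Apex substitutes q_G(q_A) into its own profit: π_A = q_A(240 - q_A - (208 - q_A)/2) - 32q_A = (136 - (1/2)q_A)q_A - 32q_A.
The leader's first-order condition 104 - q_A = 0 yields q_A = 104.
Then q_G = (208 - 104)/2 = 52.
Total output Q = 156, so price P = 240 - 156 = 84.

84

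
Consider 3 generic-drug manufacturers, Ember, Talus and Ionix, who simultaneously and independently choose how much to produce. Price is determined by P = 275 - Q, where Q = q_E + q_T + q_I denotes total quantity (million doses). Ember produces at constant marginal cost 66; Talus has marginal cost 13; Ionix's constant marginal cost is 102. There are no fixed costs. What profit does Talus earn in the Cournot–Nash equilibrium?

Ember's profit: π_E = (275 - Q)q_E - (66q_E). Setting ∂π_E/∂q_E = 0: 209 - 2q_E - (q_T + q_I) = 0.
Talus's first-order condition: 262 - 2q_T - (q_E + q_I) = 0.
Ionix's profit: π_I = (275 - Q)q_I - (102q_I). Setting ∂π_I/∂q_I = 0: 173 - 2q_I - (q_E + q_T) = 0.
Adding the 3 first-order conditions: 644 − 4Q = 0, so Q = 161.
Back-substituting: q_E = (209 − 161) = 48, q_T = (262 − 161) = 101, q_I = (173 − 161) = 12.
Price P = 275 - 161 = 114.
Talus's profit: (114 - 13)·101 = 10201.

10201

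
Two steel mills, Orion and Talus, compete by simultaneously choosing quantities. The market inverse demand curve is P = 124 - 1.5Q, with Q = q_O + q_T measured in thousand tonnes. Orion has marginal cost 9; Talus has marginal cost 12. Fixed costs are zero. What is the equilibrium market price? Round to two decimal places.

48.33

Orion's profit: π_O = (124 - 1.5Q)q_O - (9q_O). Setting ∂π_O/∂q_O = 0: 115 - 3q_O - (3/2)(q_T) = 0.
Talus's profit: π_T = (124 - 1.5Q)q_T - (12q_T). Setting ∂π_T/∂q_T = 0: 112 - 3q_T - (3/2)(q_O) = 0.
So q_O = (115 - (3/2)q_T)/3 and q_T = (112 - (3/2)q_O)/3.
Solving the pair: q_O = 236/9, q_T = 218/9.
Total output Q = 454/9, so price P = 124 - (3/2)·(454/9) = 145/3.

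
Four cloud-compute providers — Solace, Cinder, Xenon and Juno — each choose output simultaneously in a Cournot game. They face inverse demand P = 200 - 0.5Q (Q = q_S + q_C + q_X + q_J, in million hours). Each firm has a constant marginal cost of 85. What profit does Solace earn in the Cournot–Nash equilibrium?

1058

Each firm earns π_i = (200 - 0.5Q)q_i - 85q_i.
Setting ∂π_i/∂q_i = 0 with rivals' quantities fixed: 115 - q_i - (1/2)·Σ_{j≠i} q_j = 0.
By symmetry each firm produces the same amount; substituting Σ_{j≠i} q_j = 3q_i yields q_i = 115/(5/2) = 46.
Price P = 200 - (1/2)·184 = 108.
Solace's profit: (108 - 85)·46 = 1058.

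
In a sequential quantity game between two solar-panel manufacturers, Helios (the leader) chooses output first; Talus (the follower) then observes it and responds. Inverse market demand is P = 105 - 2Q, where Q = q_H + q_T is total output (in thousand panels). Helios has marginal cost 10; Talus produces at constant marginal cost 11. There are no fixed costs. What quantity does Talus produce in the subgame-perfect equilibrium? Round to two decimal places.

Solve by backward induction. Given q_H, the follower Talus maximises π_T = (105 - 2q_H - 2q_T)q_T - 11q_T.
Setting the follower's marginal profit to zero, 94 - 2q_H - 4q_T = 0, i.e. q_T = (94 - 2q_H)/4.
The leader anticipates this reaction. Substituting into P = 105 - 2Q gives P = 58 - q_H, so π_H = (58 - q_H)q_H - 10q_H.
Maximising: ∂π_H/∂q_H = 48 - 2q_H = 0, giving q_H = 24.
Then q_T = (94 - 2·24)/4 = 23/2.

11.50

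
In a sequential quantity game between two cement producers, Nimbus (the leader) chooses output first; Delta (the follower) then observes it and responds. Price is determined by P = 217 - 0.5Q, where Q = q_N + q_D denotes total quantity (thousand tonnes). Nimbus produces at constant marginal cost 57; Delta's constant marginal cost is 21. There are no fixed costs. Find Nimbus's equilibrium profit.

3844

The follower Delta best-responds to any q_N: π_D = (217 - 0.5Q)q_D - 21q_D.
Follower FOC: 196 - (1/2)q_N - q_D = 0, so q_D(q_N) = (196 - (1/2)q_N).
The leader anticipates this reaction. Substituting into P = 217 - 0.5Q gives P = 119 - (1/4)q_N, so π_N = (119 - (1/4)q_N)q_N - 57q_N.
The leader's first-order condition 62 - (1/2)q_N = 0 yields q_N = 124.
Then q_D = (196 - (1/2)·124) = 134.
Price P = 217 - (1/2)·258 = 88.
Nimbus's profit: (88 - 57)·124 = 3844.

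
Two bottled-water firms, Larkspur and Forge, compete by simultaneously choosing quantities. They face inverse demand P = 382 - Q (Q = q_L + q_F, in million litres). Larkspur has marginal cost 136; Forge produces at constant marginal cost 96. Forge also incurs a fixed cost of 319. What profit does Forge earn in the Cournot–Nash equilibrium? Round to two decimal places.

11489.44

Larkspur's profit: π_L = (382 - Q)q_L - (136q_L). Setting ∂π_L/∂q_L = 0: 246 - 2q_L - (q_F) = 0.
Forge's first-order condition: 286 - 2q_F - (q_L) = 0.
So q_L = (246 - q_F)/2 and q_F = (286 - q_L)/2.
Solving the pair: q_L = 206/3, q_F = 326/3.
Price P = 382 - 532/3 = 614/3.
Forge's profit: (614/3 - 96)·(326/3) - 319 = 11489.4444.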